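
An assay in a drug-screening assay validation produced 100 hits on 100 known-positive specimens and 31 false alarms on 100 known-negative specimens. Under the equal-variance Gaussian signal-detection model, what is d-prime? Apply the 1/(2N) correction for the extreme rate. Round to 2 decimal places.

d-prime = 3.07

The hit rate is 100/100 = 1, so apply the 1/(2N) correction: H → 1 − 1/(2·100) = 0.99500.
z(H) = z(0.99500) = 2.576
z(FA) = z(0.31000) = -0.496
d' = 2.576 − (-0.496) = 3.072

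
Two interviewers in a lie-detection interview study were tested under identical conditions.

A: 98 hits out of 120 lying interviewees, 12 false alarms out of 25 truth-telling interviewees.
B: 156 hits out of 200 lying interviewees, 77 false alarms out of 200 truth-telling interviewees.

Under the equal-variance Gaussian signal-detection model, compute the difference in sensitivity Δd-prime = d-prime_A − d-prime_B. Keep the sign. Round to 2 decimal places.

A: z(0.8167) = 0.903, z(0.4800) = -0.050, d' = 0.953
B: z(0.7800) = 0.772, z(0.3850) = -0.292, d' = 1.064
Δd' = d'_A − d'_B = 0.953 − 1.064 = -0.111
B has the higher sensitivity.

Δd-prime = -0.11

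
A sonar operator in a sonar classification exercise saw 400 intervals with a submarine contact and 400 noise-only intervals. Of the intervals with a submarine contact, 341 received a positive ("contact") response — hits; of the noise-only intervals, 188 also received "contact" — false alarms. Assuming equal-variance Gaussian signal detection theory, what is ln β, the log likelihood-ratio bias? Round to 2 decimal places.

H = 341/400 = 0.8525
FA = 188/400 = 0.4700
Φ⁻¹(H) = 1.047
Φ⁻¹(FA) = -0.075
ln β = −½·[z(H)² − z(FA)²] = −0.5 × (1.096 − 0.006) = -0.545

ln β = -0.55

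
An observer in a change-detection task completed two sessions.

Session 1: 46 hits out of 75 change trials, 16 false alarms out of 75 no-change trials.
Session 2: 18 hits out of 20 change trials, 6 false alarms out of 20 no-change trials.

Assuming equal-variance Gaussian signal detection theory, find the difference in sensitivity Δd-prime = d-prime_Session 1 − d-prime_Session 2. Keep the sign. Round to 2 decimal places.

Session 1: z(0.6133) = 0.288, z(0.2133) = -0.795, d' = 1.083
Session 2: z(0.9000) = 1.282, z(0.3000) = -0.524, d' = 1.806
Δd' = d'_Session 1 − d'_Session 2 = 1.083 − 1.806 = -0.723
Session 2 has the higher sensitivity.

Δd-prime = -0.72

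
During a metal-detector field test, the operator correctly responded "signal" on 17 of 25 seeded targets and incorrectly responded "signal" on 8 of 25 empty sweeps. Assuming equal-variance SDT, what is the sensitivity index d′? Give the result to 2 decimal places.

H = 17/25 = 0.6800
FA = 8/25 = 0.3200
z(0.6800) = 0.4677, z(0.3200) = -0.4677
d' = z(H) − z(FA) = 0.4677 − (-0.4677) = 0.9354

d′ = 0.94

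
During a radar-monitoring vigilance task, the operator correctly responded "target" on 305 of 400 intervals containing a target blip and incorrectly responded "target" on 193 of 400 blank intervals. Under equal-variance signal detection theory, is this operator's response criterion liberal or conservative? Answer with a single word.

liberal

z(H) = 0.714, z(FA) = -0.044
c = −½·(z(H) + z(FA)) = -0.335
c < 0 → liberal criterion (biased toward responding “yes”).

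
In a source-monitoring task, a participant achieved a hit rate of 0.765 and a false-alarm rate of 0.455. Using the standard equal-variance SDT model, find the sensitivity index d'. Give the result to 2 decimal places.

d' = 0.84

Φ⁻¹(H) = Φ⁻¹(0.765) = 0.722
Φ⁻¹(FA) = Φ⁻¹(0.455) = -0.113
d' = z(H) − z(FA) = 0.722 − (-0.113) = 0.835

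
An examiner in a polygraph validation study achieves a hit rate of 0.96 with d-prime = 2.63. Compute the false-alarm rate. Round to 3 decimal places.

false-alarm rate = 0.190

z(hit rate) = z(0.96) = 1.7507
z(FA) = z(H) − d' = 1.7507 − 2.63 = -0.8793
false-alarm rate = Φ(-0.8793) = 0.1896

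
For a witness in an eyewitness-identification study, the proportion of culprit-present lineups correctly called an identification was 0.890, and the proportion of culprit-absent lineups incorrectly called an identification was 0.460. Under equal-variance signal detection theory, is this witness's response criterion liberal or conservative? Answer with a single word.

liberal

z(H) = 1.227, z(FA) = -0.100
c = −½·(z(H) + z(FA)) = -0.5635
c < 0 → liberal criterion (biased toward responding “yes”).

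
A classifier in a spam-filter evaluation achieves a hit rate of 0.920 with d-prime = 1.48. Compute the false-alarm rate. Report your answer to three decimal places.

z(hit rate) = z(0.920) = 1.4051
z(FA) = z(H) − d' = 1.4051 − 1.48 = -0.0749
false-alarm rate = Φ(-0.0749) = 0.4701

false-alarm rate = 0.470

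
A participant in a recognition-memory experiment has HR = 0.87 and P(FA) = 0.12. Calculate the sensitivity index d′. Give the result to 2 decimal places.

z(H) = z(0.87) = 1.126
z(FA) = z(0.12) = -1.175
d' = z(H) − z(FA) = 1.126 − (-1.175) = 2.301

d′ = 2.30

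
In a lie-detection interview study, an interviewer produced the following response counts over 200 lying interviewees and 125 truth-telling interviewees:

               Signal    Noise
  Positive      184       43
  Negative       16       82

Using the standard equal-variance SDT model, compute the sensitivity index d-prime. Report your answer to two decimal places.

H = 184/200 = 0.9200
FA = 43/125 = 0.3440
Φ⁻¹(0.9200) = 1.4051, Φ⁻¹(0.3440) = -0.4016
d' = z(H) − z(FA) = 1.4051 − (-0.4016) = 1.8067

d-prime = 1.81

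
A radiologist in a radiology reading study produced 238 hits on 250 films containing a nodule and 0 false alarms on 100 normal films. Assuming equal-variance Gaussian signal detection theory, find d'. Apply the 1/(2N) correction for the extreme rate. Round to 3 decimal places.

The false-alarm rate is 0/100 = 0, so apply the 1/(2N) correction: FA → 1/(2·100) = 0.00500.
z(H) = z(0.95200) = 1.6646
z(FA) = z(0.00500) = -2.5758
d' = 1.6646 − (-2.5758) = 4.2404

d' = 4.240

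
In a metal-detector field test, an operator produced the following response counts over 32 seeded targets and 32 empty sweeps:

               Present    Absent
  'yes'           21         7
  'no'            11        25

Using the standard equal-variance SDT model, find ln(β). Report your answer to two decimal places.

H = 21/32 = 0.6562
FA = 7/32 = 0.2188
z(H) = z(0.6562) = 0.402
z(FA) = z(0.2188) = -0.776
ln β = −½·[z(H)² − z(FA)²] = −0.5 × (0.162 − 0.602) = 0.220

ln β = 0.22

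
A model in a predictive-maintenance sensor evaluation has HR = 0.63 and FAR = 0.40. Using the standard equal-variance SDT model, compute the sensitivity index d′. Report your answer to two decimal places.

z(H) = z(0.63) = 0.332
z(FA) = z(0.40) = -0.253
d' = z(H) − z(FA) = 0.332 − (-0.253) = 0.585

d′ = 0.59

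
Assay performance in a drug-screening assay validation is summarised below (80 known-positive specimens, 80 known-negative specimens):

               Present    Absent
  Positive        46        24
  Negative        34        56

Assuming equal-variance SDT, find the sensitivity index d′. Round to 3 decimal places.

d′ = 0.714

H = 46/80 = 0.5750
FA = 24/80 = 0.3000
z(H) = 0.1891
z(FA) = -0.5244
d' = z(H) − z(FA) = 0.1891 − (-0.5244) = 0.7135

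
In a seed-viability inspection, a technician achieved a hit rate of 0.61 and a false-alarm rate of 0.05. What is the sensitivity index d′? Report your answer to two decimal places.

d′ = 1.92

z(H) = 0.279
z(FA) = -1.645
d' = z(H) − z(FA) = 0.279 − (-1.645) = 1.924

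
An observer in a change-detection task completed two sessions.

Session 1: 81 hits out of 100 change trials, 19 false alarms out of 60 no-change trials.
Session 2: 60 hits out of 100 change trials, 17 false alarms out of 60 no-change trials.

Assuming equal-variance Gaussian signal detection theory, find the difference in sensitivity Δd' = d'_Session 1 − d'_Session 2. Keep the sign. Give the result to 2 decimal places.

Session 1: z(0.8100) = 0.878, z(0.3167) = -0.477, d' = 1.355
Session 2: z(0.6000) = 0.253, z(0.2833) = -0.573, d' = 0.826
Δd' = d'_Session 1 − d'_Session 2 = 1.355 − 0.826 = 0.529
Session 1 has the higher sensitivity.

Δd' = 0.53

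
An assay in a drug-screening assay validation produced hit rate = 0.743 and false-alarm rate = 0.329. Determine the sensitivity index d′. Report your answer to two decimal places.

d′ = 1.10

z(0.743) = 0.653, z(0.329) = -0.443
d' = z(H) − z(FA) = 0.653 − (-0.443) = 1.096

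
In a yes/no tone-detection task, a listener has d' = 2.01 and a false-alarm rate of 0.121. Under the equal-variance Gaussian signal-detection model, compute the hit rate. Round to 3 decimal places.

z(false-alarm rate) = z(0.121) = -1.1700
z(H) = z(FA) + d' = -1.1700 + 2.01 = 0.8400
hit rate = Φ(0.8400) = 0.7995

hit rate = 0.800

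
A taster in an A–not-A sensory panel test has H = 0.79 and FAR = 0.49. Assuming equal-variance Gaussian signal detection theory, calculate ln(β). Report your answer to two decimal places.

z(H) = z(0.79) = 0.806
z(FA) = z(0.49) = -0.025
ln β = −½·[z(H)² − z(FA)²] = −0.5 × (0.650 − 0.001) = -0.3245

ln β = -0.32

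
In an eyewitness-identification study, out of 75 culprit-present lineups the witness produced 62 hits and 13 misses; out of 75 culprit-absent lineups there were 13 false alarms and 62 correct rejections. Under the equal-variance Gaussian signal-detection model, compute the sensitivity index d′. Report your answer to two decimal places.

d′ = 1.88

H = 62/75 = 0.8267
FA = 13/75 = 0.1733
z(0.8267) = 0.9412, z(0.1733) = -0.9412
d' = z(H) − z(FA) = 0.9412 − (-0.9412) = 1.8824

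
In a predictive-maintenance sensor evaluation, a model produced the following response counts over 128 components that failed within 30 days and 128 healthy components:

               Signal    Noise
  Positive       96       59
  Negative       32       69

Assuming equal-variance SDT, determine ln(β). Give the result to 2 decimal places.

H = 96/128 = 0.7500
FA = 59/128 = 0.4609
z(0.7500) = 0.674, z(0.4609) = -0.098
ln β = −½·[z(H)² − z(FA)²] = −0.5 × (0.454 − 0.010) = -0.222

ln β = -0.22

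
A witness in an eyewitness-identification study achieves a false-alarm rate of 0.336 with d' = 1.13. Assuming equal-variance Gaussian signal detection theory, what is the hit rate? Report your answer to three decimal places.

hit rate = 0.760

z(false-alarm rate) = z(0.336) = -0.4234
z(H) = z(FA) + d' = -0.4234 + 1.13 = 0.7066
hit rate = Φ(0.7066) = 0.7601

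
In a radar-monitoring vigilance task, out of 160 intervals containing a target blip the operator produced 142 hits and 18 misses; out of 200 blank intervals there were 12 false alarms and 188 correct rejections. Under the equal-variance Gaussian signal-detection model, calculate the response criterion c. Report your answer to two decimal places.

H = 142/160 = 0.8875
FA = 12/200 = 0.0600
Φ⁻¹(H) = 1.2133
Φ⁻¹(FA) = -1.5548
c = −½·[z(H) + z(FA)] = −0.5 × (1.2133 + (-1.5548)) = 0.17075
c > 0: the operator has a conservative response bias.

c = 0.17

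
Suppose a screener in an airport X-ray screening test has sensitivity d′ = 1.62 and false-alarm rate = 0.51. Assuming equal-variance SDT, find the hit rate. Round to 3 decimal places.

z(false-alarm rate) = z(0.51) = 0.0251
z(H) = z(FA) + d' = 0.0251 + 1.62 = 1.6451
hit rate = Φ(1.6451) = 0.9500

hit rate = 0.950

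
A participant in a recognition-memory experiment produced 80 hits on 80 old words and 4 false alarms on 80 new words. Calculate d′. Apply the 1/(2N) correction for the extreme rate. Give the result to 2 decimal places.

d′ = 4.14

The hit rate is 80/80 = 1, so apply the 1/(2N) correction: H → 1 − 1/(2·80) = 0.99375.
z(H) = z(0.99375) = 2.498
z(FA) = z(0.05000) = -1.645
d' = 2.498 − (-1.645) = 4.143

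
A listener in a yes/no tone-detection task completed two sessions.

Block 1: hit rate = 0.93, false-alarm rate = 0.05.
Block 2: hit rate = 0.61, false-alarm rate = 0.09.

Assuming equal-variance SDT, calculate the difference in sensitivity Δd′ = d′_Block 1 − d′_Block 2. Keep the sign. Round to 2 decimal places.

Δd′ = 1.50

Block 1: z(0.93) = 1.476, z(0.05) = -1.645, d' = 3.121
Block 2: z(0.61) = 0.279, z(0.09) = -1.341, d' = 1.620
Δd' = d'_Block 1 − d'_Block 2 = 3.121 − 1.620 = 1.501
Block 1 has the higher sensitivity.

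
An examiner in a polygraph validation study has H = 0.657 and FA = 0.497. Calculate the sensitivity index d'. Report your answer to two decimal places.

d' = 0.41

Φ⁻¹(H) = Φ⁻¹(0.657) = 0.404
Φ⁻¹(FA) = Φ⁻¹(0.497) = -0.008
d' = z(H) − z(FA) = 0.404 − (-0.008) = 0.412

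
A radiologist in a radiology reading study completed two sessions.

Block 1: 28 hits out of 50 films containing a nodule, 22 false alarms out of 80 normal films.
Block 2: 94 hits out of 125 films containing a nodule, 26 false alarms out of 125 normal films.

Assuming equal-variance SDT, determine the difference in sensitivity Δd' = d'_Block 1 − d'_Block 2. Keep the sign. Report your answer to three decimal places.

Δd' = -0.745

Block 1: z(0.5600) = 0.1510, z(0.2750) = -0.5978, d' = 0.7488
Block 2: z(0.7520) = 0.6808, z(0.2080) = -0.8134, d' = 1.4942
Δd' = d'_Block 1 − d'_Block 2 = 0.7488 − 1.4942 = -0.7454
Block 2 has the higher sensitivity.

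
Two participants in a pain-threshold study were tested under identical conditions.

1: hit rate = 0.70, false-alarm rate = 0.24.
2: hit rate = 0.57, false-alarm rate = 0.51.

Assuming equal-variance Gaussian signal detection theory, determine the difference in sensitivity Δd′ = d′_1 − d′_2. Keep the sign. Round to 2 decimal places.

Δd′ = 1.08

1: z(0.70) = 0.524, z(0.24) = -0.706, d' = 1.230
2: z(0.57) = 0.176, z(0.51) = 0.025, d' = 0.151
Δd' = d'_1 − d'_2 = 1.230 − 0.151 = 1.079
1 has the higher sensitivity.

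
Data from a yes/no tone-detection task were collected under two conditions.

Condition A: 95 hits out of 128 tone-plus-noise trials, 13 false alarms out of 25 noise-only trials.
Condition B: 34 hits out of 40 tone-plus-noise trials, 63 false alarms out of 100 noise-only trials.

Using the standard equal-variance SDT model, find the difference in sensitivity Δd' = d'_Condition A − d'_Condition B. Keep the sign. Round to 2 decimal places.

Condition A: z(0.7422) = 0.650, z(0.5200) = 0.050, d' = 0.600
Condition B: z(0.8500) = 1.036, z(0.6300) = 0.332, d' = 0.704
Δd' = d'_Condition A − d'_Condition B = 0.600 − 0.704 = -0.104
Condition B has the higher sensitivity.

Δd' = -0.10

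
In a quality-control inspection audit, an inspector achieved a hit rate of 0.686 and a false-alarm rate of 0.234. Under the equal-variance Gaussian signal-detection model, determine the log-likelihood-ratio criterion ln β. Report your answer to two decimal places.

z(H) = 0.485
z(FA) = -0.726
ln β = −½·[z(H)² − z(FA)²] = −0.5 × (0.235 − 0.527) = 0.146

ln β = 0.15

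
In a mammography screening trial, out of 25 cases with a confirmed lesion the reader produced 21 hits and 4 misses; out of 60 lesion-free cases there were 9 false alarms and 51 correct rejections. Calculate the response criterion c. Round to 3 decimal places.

H = 21/25 = 0.8400
FA = 9/60 = 0.1500
z(H) = z(0.8400) = 0.9945
z(FA) = z(0.1500) = -1.0364
c = −½·[z(H) + z(FA)] = −0.5 × (0.9945 + (-1.0364)) = 0.02095
c > 0: the reader has a conservative response bias.

c = 0.021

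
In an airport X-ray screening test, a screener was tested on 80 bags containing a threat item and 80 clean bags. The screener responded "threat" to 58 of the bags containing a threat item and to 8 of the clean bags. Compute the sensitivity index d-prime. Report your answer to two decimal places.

H = 58/80 = 0.7250
FA = 8/80 = 0.1000
Φ⁻¹(H) = Φ⁻¹(0.7250) = 0.5978
Φ⁻¹(FA) = Φ⁻¹(0.1000) = -1.2816
d' = z(H) − z(FA) = 0.5978 − (-1.2816) = 1.8794

d-prime = 1.88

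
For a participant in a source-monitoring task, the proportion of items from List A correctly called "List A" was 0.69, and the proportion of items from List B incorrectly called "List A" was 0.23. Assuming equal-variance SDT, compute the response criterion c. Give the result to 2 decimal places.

z(H) = z(0.69) = 0.4959
z(FA) = z(0.23) = -0.7388
c = −½·[z(H) + z(FA)] = −0.5 × (0.4959 + (-0.7388)) = 0.12145

c = 0.12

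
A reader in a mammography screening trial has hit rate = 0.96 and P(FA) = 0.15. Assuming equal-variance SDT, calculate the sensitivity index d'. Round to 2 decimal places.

z(H) = 1.751
z(FA) = -1.036
d' = z(H) − z(FA) = 1.751 − (-1.036) = 2.787

d' = 2.79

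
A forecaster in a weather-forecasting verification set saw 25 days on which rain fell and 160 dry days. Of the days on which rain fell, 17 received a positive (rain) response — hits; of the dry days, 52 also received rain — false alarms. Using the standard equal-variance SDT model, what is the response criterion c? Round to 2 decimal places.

c = -0.01

H = 17/25 = 0.6800
FA = 52/160 = 0.3250
z(H) = z(0.6800) = 0.4677
z(FA) = z(0.3250) = -0.4538
c = −½·[z(H) + z(FA)] = −0.5 × (0.4677 + (-0.4538)) = -0.00695
c < 0: the forecaster has a liberal response bias.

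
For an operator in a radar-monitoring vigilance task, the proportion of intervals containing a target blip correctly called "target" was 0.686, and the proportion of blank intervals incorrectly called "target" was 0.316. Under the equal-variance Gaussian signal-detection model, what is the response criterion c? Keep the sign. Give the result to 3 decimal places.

z(H) = z(0.686) = 0.4845
z(FA) = z(0.316) = -0.4789
c = −½·[z(H) + z(FA)] = −0.5 × (0.4845 + (-0.4789)) = -0.0028
c < 0: the operator has a liberal response bias.

c = -0.003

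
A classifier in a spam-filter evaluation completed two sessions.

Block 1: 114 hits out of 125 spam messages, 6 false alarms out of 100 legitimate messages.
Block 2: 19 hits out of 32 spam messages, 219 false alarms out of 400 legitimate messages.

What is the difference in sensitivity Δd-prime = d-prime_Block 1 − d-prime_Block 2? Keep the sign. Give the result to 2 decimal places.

Δd-prime = 2.79

Block 1: z(0.9120) = 1.353, z(0.0600) = -1.555, d' = 2.908
Block 2: z(0.5938) = 0.237, z(0.5475) = 0.119, d' = 0.118
Δd' = d'_Block 1 − d'_Block 2 = 2.908 − 0.118 = 2.790
Block 1 has the higher sensitivity.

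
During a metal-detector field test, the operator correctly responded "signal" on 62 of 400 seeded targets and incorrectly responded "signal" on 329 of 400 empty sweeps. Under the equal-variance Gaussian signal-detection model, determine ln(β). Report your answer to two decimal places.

ln β = -0.09

H = 62/400 = 0.1550
FA = 329/400 = 0.8225
z(H) = z(0.1550) = -1.015
z(FA) = z(0.8225) = 0.925
ln β = −½·[z(H)² − z(FA)²] = −0.5 × (1.030 − 0.856) = -0.087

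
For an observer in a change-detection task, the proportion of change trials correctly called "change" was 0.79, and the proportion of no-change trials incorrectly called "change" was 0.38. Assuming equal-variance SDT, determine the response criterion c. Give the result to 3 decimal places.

Φ⁻¹(0.79) = 0.8064, Φ⁻¹(0.38) = -0.3055
c = −½·[z(H) + z(FA)] = −0.5 × (0.8064 + (-0.3055)) = -0.25045

c = -0.250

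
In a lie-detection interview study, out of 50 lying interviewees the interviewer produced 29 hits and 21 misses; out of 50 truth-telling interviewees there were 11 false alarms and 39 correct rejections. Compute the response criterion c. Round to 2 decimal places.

H = 29/50 = 0.5800
FA = 11/50 = 0.2200
z(H) = z(0.5800) = 0.202
z(FA) = z(0.2200) = -0.772
c = −½·[z(H) + z(FA)] = −0.5 × (0.202 + (-0.772)) = 0.285
c > 0: the interviewer has a conservative response bias.

c = 0.29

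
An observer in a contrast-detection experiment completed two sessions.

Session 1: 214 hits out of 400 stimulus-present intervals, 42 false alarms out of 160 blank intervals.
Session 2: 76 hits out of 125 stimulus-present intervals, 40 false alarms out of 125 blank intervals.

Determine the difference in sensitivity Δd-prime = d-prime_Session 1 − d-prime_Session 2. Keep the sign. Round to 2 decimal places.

Δd-prime = -0.02

Session 1: z(0.5350) = 0.088, z(0.2625) = -0.636, d' = 0.724
Session 2: z(0.6080) = 0.274, z(0.3200) = -0.468, d' = 0.742
Δd' = d'_Session 1 − d'_Session 2 = 0.724 − 0.742 = -0.018
Session 2 has the higher sensitivity.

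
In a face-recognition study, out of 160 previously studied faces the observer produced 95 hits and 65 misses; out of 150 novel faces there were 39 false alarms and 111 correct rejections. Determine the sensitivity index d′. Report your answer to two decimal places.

H = 95/160 = 0.5938
FA = 39/150 = 0.2600
Φ⁻¹(H) = Φ⁻¹(0.5938) = 0.237
Φ⁻¹(FA) = Φ⁻¹(0.2600) = -0.643
d' = z(H) − z(FA) = 0.237 − (-0.643) = 0.880

d′ = 0.88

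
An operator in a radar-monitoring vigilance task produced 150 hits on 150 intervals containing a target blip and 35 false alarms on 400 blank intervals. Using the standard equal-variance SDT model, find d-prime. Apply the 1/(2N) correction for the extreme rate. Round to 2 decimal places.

d-prime = 4.07

The hit rate is 150/150 = 1, so apply the 1/(2N) correction: H → 1 − 1/(2·150) = 0.99667.
z(H) = z(0.99667) = 2.713
z(FA) = z(0.08750) = -1.356
d' = 2.713 − (-1.356) = 4.069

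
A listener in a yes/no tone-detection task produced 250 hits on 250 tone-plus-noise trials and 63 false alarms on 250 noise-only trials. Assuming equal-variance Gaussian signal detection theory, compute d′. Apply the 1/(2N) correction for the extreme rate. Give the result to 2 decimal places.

d′ = 3.55

The hit rate is 250/250 = 1, so apply the 1/(2N) correction: H → 1 − 1/(2·250) = 0.99800.
z(H) = z(0.99800) = 2.878
z(FA) = z(0.25200) = -0.668
d' = 2.878 − (-0.668) = 3.546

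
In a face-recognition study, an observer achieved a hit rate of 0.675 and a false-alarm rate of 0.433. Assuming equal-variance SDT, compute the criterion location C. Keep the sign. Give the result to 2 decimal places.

Φ⁻¹(0.675) = 0.454, Φ⁻¹(0.433) = -0.169
c = −½·[z(H) + z(FA)] = −0.5 × (0.454 + (-0.169)) = -0.1425

C = -0.14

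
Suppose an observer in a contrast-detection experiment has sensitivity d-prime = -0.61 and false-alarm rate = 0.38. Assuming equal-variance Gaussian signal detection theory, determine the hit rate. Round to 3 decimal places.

z(false-alarm rate) = z(0.38) = -0.3055
z(H) = z(FA) + d' = -0.3055 + (-0.61) = -0.9155
hit rate = Φ(-0.9155) = 0.1800

hit rate = 0.180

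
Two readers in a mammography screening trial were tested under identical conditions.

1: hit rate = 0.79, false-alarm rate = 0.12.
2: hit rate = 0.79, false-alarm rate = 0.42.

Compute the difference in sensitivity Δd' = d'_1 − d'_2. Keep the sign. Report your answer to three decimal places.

1: z(0.79) = 0.8064, z(0.12) = -1.1750, d' = 1.9814
2: z(0.79) = 0.8064, z(0.42) = -0.2019, d' = 1.0083
Δd' = d'_1 − d'_2 = 1.9814 − 1.0083 = 0.9731
1 has the higher sensitivity.

Δd' = 0.973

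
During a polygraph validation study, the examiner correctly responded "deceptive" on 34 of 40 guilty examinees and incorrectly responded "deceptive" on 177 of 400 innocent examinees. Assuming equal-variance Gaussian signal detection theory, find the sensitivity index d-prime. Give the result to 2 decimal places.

d-prime = 1.18

H = 34/40 = 0.8500
FA = 177/400 = 0.4425
Φ⁻¹(H) = 1.0364
Φ⁻¹(FA) = -0.1446
d' = z(H) − z(FA) = 1.0364 − (-0.1446) = 1.1810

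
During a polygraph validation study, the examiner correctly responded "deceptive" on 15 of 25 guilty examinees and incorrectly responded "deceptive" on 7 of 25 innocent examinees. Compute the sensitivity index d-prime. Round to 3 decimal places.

H = 15/25 = 0.6000
FA = 7/25 = 0.2800
Φ⁻¹(H) = Φ⁻¹(0.6000) = 0.2533
Φ⁻¹(FA) = Φ⁻¹(0.2800) = -0.5828
d' = z(H) − z(FA) = 0.2533 − (-0.5828) = 0.8361

d-prime = 0.836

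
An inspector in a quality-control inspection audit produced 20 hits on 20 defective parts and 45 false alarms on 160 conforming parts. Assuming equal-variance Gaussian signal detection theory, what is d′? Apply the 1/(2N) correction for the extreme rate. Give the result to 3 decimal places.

The hit rate is 20/20 = 1, so apply the 1/(2N) correction: H → 1 − 1/(2·20) = 0.97500.
z(H) = z(0.97500) = 1.9600
z(FA) = z(0.28125) = -0.5791
d' = 1.9600 − (-0.5791) = 2.5391

d′ = 2.539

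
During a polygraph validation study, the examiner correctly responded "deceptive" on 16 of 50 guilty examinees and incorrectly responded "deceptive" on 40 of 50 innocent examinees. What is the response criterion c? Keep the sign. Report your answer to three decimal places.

c = -0.187

H = 16/50 = 0.3200
FA = 40/50 = 0.8000
Φ⁻¹(H) = Φ⁻¹(0.3200) = -0.4677
Φ⁻¹(FA) = Φ⁻¹(0.8000) = 0.8416
c = −½·[z(H) + z(FA)] = −0.5 × (-0.4677 + 0.8416) = -0.18695
c < 0: the examiner has a liberal response bias.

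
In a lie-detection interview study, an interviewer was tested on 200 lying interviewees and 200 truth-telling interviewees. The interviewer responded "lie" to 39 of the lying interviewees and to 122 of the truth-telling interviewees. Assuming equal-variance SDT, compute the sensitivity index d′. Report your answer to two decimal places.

H = 39/200 = 0.1950
FA = 122/200 = 0.6100
z(0.1950) = -0.860, z(0.6100) = 0.279
d' = z(H) − z(FA) = -0.860 − 0.279 = -1.139

d′ = -1.14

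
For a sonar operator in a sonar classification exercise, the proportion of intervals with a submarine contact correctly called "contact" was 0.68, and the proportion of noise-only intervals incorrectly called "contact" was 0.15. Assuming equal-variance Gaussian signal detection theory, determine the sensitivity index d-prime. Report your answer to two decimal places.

d-prime = 1.50

z(H) = z(0.68) = 0.468
z(FA) = z(0.15) = -1.036
d' = z(H) − z(FA) = 0.468 − (-1.036) = 1.504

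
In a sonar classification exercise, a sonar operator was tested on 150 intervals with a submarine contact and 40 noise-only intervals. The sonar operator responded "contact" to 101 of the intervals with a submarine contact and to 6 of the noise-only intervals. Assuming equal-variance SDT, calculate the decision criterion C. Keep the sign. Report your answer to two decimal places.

C = 0.29

H = 101/150 = 0.6733
FA = 6/40 = 0.1500
z(H) = 0.449
z(FA) = -1.036
c = −½·[z(H) + z(FA)] = −0.5 × (0.449 + (-1.036)) = 0.2935
c > 0: the sonar operator has a conservative response bias.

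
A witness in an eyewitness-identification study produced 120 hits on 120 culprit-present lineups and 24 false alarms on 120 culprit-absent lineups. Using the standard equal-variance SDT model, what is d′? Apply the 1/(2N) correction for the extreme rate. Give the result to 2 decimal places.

d′ = 3.48

The hit rate is 120/120 = 1, so apply the 1/(2N) correction: H → 1 − 1/(2·120) = 0.99583.
z(H) = z(0.99583) = 2.638
z(FA) = z(0.20000) = -0.842
d' = 2.638 − (-0.842) = 3.480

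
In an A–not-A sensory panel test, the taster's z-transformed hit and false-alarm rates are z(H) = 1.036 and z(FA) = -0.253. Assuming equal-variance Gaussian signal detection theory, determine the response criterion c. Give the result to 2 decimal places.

c = −½·[z(H) + z(FA)] = −½·(1.036 + (-0.253)) = -0.3915

c = -0.39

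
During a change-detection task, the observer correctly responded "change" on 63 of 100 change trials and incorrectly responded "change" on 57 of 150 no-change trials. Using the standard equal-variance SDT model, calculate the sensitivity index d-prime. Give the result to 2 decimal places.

H = 63/100 = 0.6300
FA = 57/150 = 0.3800
z(H) = 0.332
z(FA) = -0.305
d' = z(H) − z(FA) = 0.332 − (-0.305) = 0.637

d-prime = 0.64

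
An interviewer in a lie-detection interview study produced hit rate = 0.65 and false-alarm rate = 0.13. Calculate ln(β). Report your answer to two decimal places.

ln β = 0.56

z(H) = z(0.65) = 0.385
z(FA) = z(0.13) = -1.126
ln β = −½·[z(H)² − z(FA)²] = −0.5 × (0.148 − 1.268) = 0.560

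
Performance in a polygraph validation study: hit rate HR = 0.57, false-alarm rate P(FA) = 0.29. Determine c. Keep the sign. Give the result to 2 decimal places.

Φ⁻¹(0.57) = 0.176, Φ⁻¹(0.29) = -0.553
c = −½·[z(H) + z(FA)] = −0.5 × (0.176 + (-0.553)) = 0.1885
c > 0: the examiner has a conservative response bias.

c = 0.19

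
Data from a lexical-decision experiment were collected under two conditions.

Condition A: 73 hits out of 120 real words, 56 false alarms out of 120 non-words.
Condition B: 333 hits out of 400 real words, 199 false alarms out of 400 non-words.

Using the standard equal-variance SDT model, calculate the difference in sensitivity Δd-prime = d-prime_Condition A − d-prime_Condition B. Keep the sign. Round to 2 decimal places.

Δd-prime = -0.61

Condition A: z(0.6083) = 0.275, z(0.4667) = -0.084, d' = 0.359
Condition B: z(0.8325) = 0.964, z(0.4975) = -0.006, d' = 0.970
Δd' = d'_Condition A − d'_Condition B = 0.359 − 0.970 = -0.611
Condition B has the higher sensitivity.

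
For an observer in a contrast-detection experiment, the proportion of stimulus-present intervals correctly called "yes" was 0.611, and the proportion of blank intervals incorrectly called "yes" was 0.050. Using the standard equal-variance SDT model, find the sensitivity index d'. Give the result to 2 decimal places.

d' = 1.93

z(H) = z(0.611) = 0.2819
z(FA) = z(0.050) = -1.6449
d' = z(H) − z(FA) = 0.2819 − (-1.6449) = 1.9268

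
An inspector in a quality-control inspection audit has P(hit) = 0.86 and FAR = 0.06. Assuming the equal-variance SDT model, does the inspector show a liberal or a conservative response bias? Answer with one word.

conservative

z(H) = 1.080, z(FA) = -1.555
c = −½·(z(H) + z(FA)) = 0.2375
c > 0 → conservative criterion (biased toward responding “no”).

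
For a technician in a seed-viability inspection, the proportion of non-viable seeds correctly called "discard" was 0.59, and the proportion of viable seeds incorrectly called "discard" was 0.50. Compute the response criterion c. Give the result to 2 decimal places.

z(H) = 0.2275
z(FA) = 0.0000
c = −½·[z(H) + z(FA)] = −0.5 × (0.2275 + 0.0000) = -0.11375

c = -0.11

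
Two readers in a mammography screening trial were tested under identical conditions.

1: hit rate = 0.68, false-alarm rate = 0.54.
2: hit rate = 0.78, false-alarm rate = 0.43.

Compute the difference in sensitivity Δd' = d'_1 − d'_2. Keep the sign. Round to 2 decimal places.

Δd' = -0.58

1: z(0.68) = 0.468, z(0.54) = 0.100, d' = 0.368
2: z(0.78) = 0.772, z(0.43) = -0.176, d' = 0.948
Δd' = d'_1 − d'_2 = 0.368 − 0.948 = -0.580
2 has the higher sensitivity.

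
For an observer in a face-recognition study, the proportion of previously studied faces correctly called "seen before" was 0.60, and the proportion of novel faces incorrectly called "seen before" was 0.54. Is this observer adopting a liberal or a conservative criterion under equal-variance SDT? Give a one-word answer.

z(H) = 0.253, z(FA) = 0.100
c = −½·(z(H) + z(FA)) = -0.1765
c < 0 → liberal criterion (biased toward responding “yes”).

liberal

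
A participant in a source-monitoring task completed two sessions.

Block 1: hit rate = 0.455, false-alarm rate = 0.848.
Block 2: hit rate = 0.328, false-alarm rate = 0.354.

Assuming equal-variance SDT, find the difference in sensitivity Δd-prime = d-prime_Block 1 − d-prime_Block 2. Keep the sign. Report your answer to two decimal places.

Δd-prime = -1.07

Block 1: z(0.455) = -0.113, z(0.848) = 1.028, d' = -1.141
Block 2: z(0.328) = -0.445, z(0.354) = -0.375, d' = -0.070
Δd' = d'_Block 1 − d'_Block 2 = -1.141 − (-0.070) = -1.071
Block 2 has the higher sensitivity.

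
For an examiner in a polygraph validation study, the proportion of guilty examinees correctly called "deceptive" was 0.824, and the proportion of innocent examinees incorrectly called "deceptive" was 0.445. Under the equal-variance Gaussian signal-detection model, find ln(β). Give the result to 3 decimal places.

z(0.824) = 0.9307, z(0.445) = -0.1383
ln β = −½·[z(H)² − z(FA)²] = −0.5 × (0.8662 − 0.0191) = -0.42355

ln β = -0.424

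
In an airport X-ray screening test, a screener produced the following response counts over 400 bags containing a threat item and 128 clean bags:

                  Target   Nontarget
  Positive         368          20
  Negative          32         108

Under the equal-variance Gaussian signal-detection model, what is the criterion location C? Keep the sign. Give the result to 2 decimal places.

H = 368/400 = 0.9200
FA = 20/128 = 0.1562
Φ⁻¹(H) = Φ⁻¹(0.9200) = 1.4051
Φ⁻¹(FA) = Φ⁻¹(0.1562) = -1.0102
c = −½·[z(H) + z(FA)] = −0.5 × (1.4051 + (-1.0102)) = -0.19745

C = -0.20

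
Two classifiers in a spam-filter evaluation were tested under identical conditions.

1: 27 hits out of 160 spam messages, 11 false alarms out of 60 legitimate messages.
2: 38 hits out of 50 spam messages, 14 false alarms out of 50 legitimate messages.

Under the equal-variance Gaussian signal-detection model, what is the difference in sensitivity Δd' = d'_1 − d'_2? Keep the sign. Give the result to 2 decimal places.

1: z(0.1688) = -0.959, z(0.1833) = -0.903, d' = -0.056
2: z(0.7600) = 0.706, z(0.2800) = -0.583, d' = 1.289
Δd' = d'_1 − d'_2 = -0.056 − 1.289 = -1.345
2 has the higher sensitivity.

Δd' = -1.35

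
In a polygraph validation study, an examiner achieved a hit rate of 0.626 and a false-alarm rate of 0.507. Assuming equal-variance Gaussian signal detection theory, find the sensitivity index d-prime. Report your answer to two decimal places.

z(H) = 0.3213
z(FA) = 0.0175
d' = z(H) − z(FA) = 0.3213 − 0.0175 = 0.3038

d-prime = 0.30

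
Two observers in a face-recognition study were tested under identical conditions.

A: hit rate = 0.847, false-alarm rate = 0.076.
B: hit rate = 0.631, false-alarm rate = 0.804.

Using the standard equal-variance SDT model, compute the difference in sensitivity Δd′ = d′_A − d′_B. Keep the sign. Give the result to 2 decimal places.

Δd′ = 2.98

A: z(0.847) = 1.024, z(0.076) = -1.433, d' = 2.457
B: z(0.631) = 0.335, z(0.804) = 0.856, d' = -0.521
Δd' = d'_A − d'_B = 2.457 − (-0.521) = 2.978
A has the higher sensitivity.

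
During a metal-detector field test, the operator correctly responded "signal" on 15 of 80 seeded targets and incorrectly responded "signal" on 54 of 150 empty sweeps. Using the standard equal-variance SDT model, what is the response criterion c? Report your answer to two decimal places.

H = 15/80 = 0.1875
FA = 54/150 = 0.3600
Φ⁻¹(H) = Φ⁻¹(0.1875) = -0.887
Φ⁻¹(FA) = Φ⁻¹(0.3600) = -0.358
c = −½·[z(H) + z(FA)] = −0.5 × (-0.887 + (-0.358)) = 0.6225

c = 0.62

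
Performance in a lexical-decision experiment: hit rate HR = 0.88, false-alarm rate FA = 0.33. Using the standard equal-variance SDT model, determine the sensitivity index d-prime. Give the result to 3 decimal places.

d-prime = 1.615

z(0.88) = 1.1750, z(0.33) = -0.4399
d' = z(H) − z(FA) = 1.1750 − (-0.4399) = 1.6149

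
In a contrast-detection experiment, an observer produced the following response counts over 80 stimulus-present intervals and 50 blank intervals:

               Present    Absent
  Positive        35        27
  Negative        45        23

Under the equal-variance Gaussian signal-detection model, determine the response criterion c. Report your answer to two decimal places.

H = 35/80 = 0.4375
FA = 27/50 = 0.5400
z(0.4375) = -0.157, z(0.5400) = 0.100
c = −½·[z(H) + z(FA)] = −0.5 × (-0.157 + 0.100) = 0.0285
c > 0: the observer has a conservative response bias.

c = 0.03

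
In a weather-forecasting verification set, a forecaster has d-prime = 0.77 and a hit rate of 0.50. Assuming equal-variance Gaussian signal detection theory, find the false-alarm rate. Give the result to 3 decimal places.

false-alarm rate = 0.221

z(hit rate) = z(0.50) = 0.0000
z(FA) = z(H) − d' = 0.0000 − 0.77 = -0.7700
false-alarm rate = Φ(-0.7700) = 0.2206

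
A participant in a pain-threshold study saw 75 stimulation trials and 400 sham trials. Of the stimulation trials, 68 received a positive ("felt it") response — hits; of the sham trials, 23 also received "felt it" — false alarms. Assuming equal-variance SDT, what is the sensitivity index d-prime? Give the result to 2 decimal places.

d-prime = 2.90

H = 68/75 = 0.9067
FA = 23/400 = 0.0575
z(H) = z(0.9067) = 1.3207
z(FA) = z(0.0575) = -1.5761
d' = z(H) − z(FA) = 1.3207 − (-1.5761) = 2.8968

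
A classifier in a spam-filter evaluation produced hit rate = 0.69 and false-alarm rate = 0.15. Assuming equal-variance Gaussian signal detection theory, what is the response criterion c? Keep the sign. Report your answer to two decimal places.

c = 0.27

Φ⁻¹(H) = Φ⁻¹(0.69) = 0.496
Φ⁻¹(FA) = Φ⁻¹(0.15) = -1.036
c = −½·[z(H) + z(FA)] = −0.5 × (0.496 + (-1.036)) = 0.270
c > 0: the classifier has a conservative response bias.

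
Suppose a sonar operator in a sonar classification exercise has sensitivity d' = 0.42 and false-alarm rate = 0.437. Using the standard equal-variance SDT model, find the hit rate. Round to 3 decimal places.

hit rate = 0.603

z(false-alarm rate) = z(0.437) = -0.1586
z(H) = z(FA) + d' = -0.1586 + 0.42 = 0.2614
hit rate = Φ(0.2614) = 0.6031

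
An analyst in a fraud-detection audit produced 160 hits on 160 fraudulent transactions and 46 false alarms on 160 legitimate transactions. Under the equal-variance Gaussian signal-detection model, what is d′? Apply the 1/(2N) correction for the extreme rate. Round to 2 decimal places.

d′ = 3.30

The hit rate is 160/160 = 1, so apply the 1/(2N) correction: H → 1 − 1/(2·160) = 0.99687.
z(H) = z(0.99687) = 2.734
z(FA) = z(0.28750) = -0.561
d' = 2.734 − (-0.561) = 3.295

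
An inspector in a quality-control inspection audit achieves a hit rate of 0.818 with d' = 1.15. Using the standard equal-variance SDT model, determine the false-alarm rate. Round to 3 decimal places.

false-alarm rate = 0.404

z(hit rate) = z(0.818) = 0.9078
z(FA) = z(H) − d' = 0.9078 − 1.15 = -0.2422
false-alarm rate = Φ(-0.2422) = 0.4043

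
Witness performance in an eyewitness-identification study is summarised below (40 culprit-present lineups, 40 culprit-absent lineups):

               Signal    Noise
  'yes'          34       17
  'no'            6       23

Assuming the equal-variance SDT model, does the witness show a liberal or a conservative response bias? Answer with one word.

liberal

z(H) = 1.036, z(FA) = -0.189
c = −½·(z(H) + z(FA)) = -0.4235
c < 0 → liberal criterion (biased toward responding “yes”).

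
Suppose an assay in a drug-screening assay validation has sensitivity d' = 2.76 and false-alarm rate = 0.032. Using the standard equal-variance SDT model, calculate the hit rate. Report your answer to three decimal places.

hit rate = 0.818

z(false-alarm rate) = z(0.032) = -1.8522
z(H) = z(FA) + d' = -1.8522 + 2.76 = 0.9078
hit rate = Φ(0.9078) = 0.8180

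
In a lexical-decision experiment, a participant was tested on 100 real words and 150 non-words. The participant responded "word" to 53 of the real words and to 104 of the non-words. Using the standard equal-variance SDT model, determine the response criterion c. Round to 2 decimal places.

H = 53/100 = 0.5300
FA = 104/150 = 0.6933
Φ⁻¹(H) = Φ⁻¹(0.5300) = 0.075
Φ⁻¹(FA) = Φ⁻¹(0.6933) = 0.505
c = −½·[z(H) + z(FA)] = −0.5 × (0.075 + 0.505) = -0.290
c < 0: the participant has a liberal response bias.

c = -0.29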